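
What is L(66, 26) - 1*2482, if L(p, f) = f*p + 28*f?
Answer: -38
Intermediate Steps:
L(p, f) = 28*f + f*p
L(66, 26) - 1*2482 = 26*(28 + 66) - 1*2482 = 26*94 - 2482 = 2444 - 2482 = -38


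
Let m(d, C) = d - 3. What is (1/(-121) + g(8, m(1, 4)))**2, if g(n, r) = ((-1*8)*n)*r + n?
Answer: 270767025/14641 ≈ 18494.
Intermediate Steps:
m(d, C) = -3 + d
g(n, r) = n - 8*n*r (g(n, r) = (-8*n)*r + n = -8*n*r + n = n - 8*n*r)
(1/(-121) + g(8, m(1, 4)))**2 = (1/(-121) + 8*(1 - 8*(-3 + 1)))**2 = (-1/121 + 8*(1 - 8*(-2)))**2 = (-1/121 + 8*(1 + 16))**2 = (-1/121 + 8*17)**2 = (-1/121 + 136)**2 = (16455/121)**2 = 270767025/14641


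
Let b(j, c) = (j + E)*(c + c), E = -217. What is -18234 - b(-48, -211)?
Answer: -130064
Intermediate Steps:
b(j, c) = 2*c*(-217 + j) (b(j, c) = (j - 217)*(c + c) = (-217 + j)*(2*c) = 2*c*(-217 + j))
-18234 - b(-48, -211) = -18234 - 2*(-211)*(-217 - 48) = -18234 - 2*(-211)*(-265) = -18234 - 1*111830 = -18234 - 111830 = -130064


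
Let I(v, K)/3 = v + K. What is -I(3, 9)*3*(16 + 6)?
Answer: -2376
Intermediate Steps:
I(v, K) = 3*K + 3*v (I(v, K) = 3*(v + K) = 3*(K + v) = 3*K + 3*v)
-I(3, 9)*3*(16 + 6) = -(3*9 + 3*3)*3*(16 + 6) = -(27 + 9)*3*22 = -36*66 = -1*2376 = -2376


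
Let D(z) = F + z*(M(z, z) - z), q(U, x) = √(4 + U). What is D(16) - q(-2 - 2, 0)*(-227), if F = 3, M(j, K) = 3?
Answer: -205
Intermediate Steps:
D(z) = 3 + z*(3 - z)
D(16) - q(-2 - 2, 0)*(-227) = (3 - 1*16² + 3*16) - √(4 + (-2 - 2))*(-227) = (3 - 1*256 + 48) - √(4 - 4)*(-227) = (3 - 256 + 48) - √0*(-227) = -205 - 0*(-227) = -205 - 1*0 = -205 + 0 = -205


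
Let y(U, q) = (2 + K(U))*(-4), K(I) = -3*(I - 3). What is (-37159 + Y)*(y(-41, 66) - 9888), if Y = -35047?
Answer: 752675344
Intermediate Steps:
K(I) = 9 - 3*I (K(I) = -3*(-3 + I) = 9 - 3*I)
y(U, q) = -44 + 12*U (y(U, q) = (2 + (9 - 3*U))*(-4) = (11 - 3*U)*(-4) = -44 + 12*U)
(-37159 + Y)*(y(-41, 66) - 9888) = (-37159 - 35047)*((-44 + 12*(-41)) - 9888) = -72206*((-44 - 492) - 9888) = -72206*(-536 - 9888) = -72206*(-10424) = 752675344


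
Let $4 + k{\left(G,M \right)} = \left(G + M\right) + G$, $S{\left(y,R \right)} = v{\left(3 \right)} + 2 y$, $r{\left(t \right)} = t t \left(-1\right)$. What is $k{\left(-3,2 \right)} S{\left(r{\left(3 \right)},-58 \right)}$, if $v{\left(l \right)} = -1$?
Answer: $152$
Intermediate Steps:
$r{\left(t \right)} = - t^{2}$ ($r{\left(t \right)} = t^{2} \left(-1\right) = - t^{2}$)
$S{\left(y,R \right)} = -1 + 2 y$
$k{\left(G,M \right)} = -4 + M + 2 G$ ($k{\left(G,M \right)} = -4 + \left(\left(G + M\right) + G\right) = -4 + \left(M + 2 G\right) = -4 + M + 2 G$)
$k{\left(-3,2 \right)} S{\left(r{\left(3 \right)},-58 \right)} = \left(-4 + 2 + 2 \left(-3\right)\right) \left(-1 + 2 \left(- 3^{2}\right)\right) = \left(-4 + 2 - 6\right) \left(-1 + 2 \left(\left(-1\right) 9\right)\right) = - 8 \left(-1 + 2 \left(-9\right)\right) = - 8 \left(-1 - 18\right) = \left(-8\right) \left(-19\right) = 152$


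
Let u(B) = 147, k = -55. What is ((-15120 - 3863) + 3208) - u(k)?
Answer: -15922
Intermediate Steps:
((-15120 - 3863) + 3208) - u(k) = ((-15120 - 3863) + 3208) - 1*147 = (-18983 + 3208) - 147 = -15775 - 147 = -15922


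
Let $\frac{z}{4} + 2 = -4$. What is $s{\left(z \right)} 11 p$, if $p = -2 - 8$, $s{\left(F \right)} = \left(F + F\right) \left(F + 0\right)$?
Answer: $-126720$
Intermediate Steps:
$z = -24$ ($z = -8 + 4 \left(-4\right) = -8 - 16 = -24$)
$s{\left(F \right)} = 2 F^{2}$ ($s{\left(F \right)} = 2 F F = 2 F^{2}$)
$p = -10$ ($p = -2 - 8 = -10$)
$s{\left(z \right)} 11 p = 2 \left(-24\right)^{2} \cdot 11 \left(-10\right) = 2 \cdot 576 \cdot 11 \left(-10\right) = 1152 \cdot 11 \left(-10\right) = 12672 \left(-10\right) = -126720$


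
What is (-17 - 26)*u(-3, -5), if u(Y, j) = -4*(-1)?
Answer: -172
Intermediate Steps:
u(Y, j) = 4
(-17 - 26)*u(-3, -5) = (-17 - 26)*4 = -43*4 = -172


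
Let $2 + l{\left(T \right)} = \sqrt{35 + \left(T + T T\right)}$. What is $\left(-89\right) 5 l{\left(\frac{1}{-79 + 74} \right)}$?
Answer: $890 - 89 \sqrt{871} \approx -1736.6$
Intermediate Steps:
$l{\left(T \right)} = -2 + \sqrt{35 + T + T^{2}}$ ($l{\left(T \right)} = -2 + \sqrt{35 + \left(T + T T\right)} = -2 + \sqrt{35 + \left(T + T^{2}\right)} = -2 + \sqrt{35 + T + T^{2}}$)
$\left(-89\right) 5 l{\left(\frac{1}{-79 + 74} \right)} = \left(-89\right) 5 \left(-2 + \sqrt{35 + \frac{1}{-79 + 74} + \left(\frac{1}{-79 + 74}\right)^{2}}\right) = - 445 \left(-2 + \sqrt{35 + \frac{1}{-5} + \left(\frac{1}{-5}\right)^{2}}\right) = - 445 \left(-2 + \sqrt{35 - \frac{1}{5} + \left(- \frac{1}{5}\right)^{2}}\right) = - 445 \left(-2 + \sqrt{35 - \frac{1}{5} + \frac{1}{25}}\right) = - 445 \left(-2 + \sqrt{\frac{871}{25}}\right) = - 445 \left(-2 + \frac{\sqrt{871}}{5}\right) = 890 - 89 \sqrt{871}$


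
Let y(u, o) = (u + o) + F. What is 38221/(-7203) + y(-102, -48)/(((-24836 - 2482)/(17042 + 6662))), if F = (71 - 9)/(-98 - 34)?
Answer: 135558838477/1082243547 ≈ 125.26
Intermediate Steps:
F = -31/66 (F = 62/(-132) = 62*(-1/132) = -31/66 ≈ -0.46970)
y(u, o) = -31/66 + o + u (y(u, o) = (u + o) - 31/66 = (o + u) - 31/66 = -31/66 + o + u)
38221/(-7203) + y(-102, -48)/(((-24836 - 2482)/(17042 + 6662))) = 38221/(-7203) + (-31/66 - 48 - 102)/(((-24836 - 2482)/(17042 + 6662))) = 38221*(-1/7203) - 9931/(66*((-27318/23704))) = -38221/7203 - 9931/(66*((-27318*1/23704))) = -38221/7203 - 9931/(66*(-13659/11852)) = -38221/7203 - 9931/66*(-11852/13659) = -38221/7203 + 58851106/450747 = 135558838477/1082243547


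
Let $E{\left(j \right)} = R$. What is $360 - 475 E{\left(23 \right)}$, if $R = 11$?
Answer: $-4865$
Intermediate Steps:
$E{\left(j \right)} = 11$
$360 - 475 E{\left(23 \right)} = 360 - 5225 = -4865$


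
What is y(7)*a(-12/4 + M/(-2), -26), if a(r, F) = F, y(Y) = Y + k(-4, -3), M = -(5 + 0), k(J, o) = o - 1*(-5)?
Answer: -234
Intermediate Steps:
k(J, o) = 5 + o (k(J, o) = o + 5 = 5 + o)
M = -5 (M = -1*5 = -5)
y(Y) = 2 + Y (y(Y) = Y + (5 - 3) = Y + 2 = 2 + Y)
y(7)*a(-12/4 + M/(-2), -26) = (2 + 7)*(-26) = 9*(-26) = -234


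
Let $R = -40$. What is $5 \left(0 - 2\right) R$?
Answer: $400$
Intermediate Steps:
$5 \left(0 - 2\right) R = 5 \left(0 - 2\right) \left(-40\right) = 5 \left(-2\right) \left(-40\right) = \left(-10\right) \left(-40\right) = 400$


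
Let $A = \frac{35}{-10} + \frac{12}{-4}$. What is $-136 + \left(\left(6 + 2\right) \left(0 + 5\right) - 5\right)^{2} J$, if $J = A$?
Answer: $- \frac{16197}{2} \approx -8098.5$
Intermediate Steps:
$A = - \frac{13}{2}$ ($A = 35 \left(- \frac{1}{10}\right) + 12 \left(- \frac{1}{4}\right) = - \frac{7}{2} - 3 = - \frac{13}{2} \approx -6.5$)
$J = - \frac{13}{2} \approx -6.5$
$-136 + \left(\left(6 + 2\right) \left(0 + 5\right) - 5\right)^{2} J = -136 + \left(\left(6 + 2\right) \left(0 + 5\right) - 5\right)^{2} \left(- \frac{13}{2}\right) = -136 + \left(8 \cdot 5 - 5\right)^{2} \left(- \frac{13}{2}\right) = -136 + \left(40 - 5\right)^{2} \left(- \frac{13}{2}\right) = -136 + 35^{2} \left(- \frac{13}{2}\right) = -136 + 1225 \left(- \frac{13}{2}\right) = -136 - \frac{15925}{2} = - \frac{16197}{2}$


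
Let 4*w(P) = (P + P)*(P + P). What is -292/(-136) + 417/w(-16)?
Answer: 16433/4352 ≈ 3.7760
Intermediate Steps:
w(P) = P² (w(P) = ((P + P)*(P + P))/4 = ((2*P)*(2*P))/4 = (4*P²)/4 = P²)
-292/(-136) + 417/w(-16) = -292/(-136) + 417/((-16)²) = -292*(-1/136) + 417/256 = 73/34 + 417*(1/256) = 73/34 + 417/256 = 16433/4352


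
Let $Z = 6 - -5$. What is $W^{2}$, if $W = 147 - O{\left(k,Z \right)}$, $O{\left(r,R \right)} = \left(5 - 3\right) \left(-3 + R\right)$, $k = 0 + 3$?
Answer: $17161$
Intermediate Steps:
$k = 3$
$Z = 11$ ($Z = 6 + 5 = 11$)
$O{\left(r,R \right)} = -6 + 2 R$ ($O{\left(r,R \right)} = 2 \left(-3 + R\right) = -6 + 2 R$)
$W = 131$ ($W = 147 - \left(-6 + 2 \cdot 11\right) = 147 - \left(-6 + 22\right) = 147 - 16 = 131$)
$W^{2} = 131^{2} = 17161$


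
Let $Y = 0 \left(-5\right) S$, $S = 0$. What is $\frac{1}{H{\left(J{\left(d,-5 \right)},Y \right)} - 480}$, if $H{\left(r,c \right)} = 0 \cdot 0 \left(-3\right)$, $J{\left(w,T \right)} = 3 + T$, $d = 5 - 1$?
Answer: $- \frac{1}{480} \approx -0.0020833$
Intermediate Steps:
$Y = 0$ ($Y = 0 \left(-5\right) 0 = 0 \cdot 0 = 0$)
$d = 4$ ($d = 5 - 1 = 4$)
$H{\left(r,c \right)} = 0$ ($H{\left(r,c \right)} = 0 \left(-3\right) = 0$)
$\frac{1}{H{\left(J{\left(d,-5 \right)},Y \right)} - 480} = \frac{1}{0 - 480} = \frac{1}{-480} = - \frac{1}{480}$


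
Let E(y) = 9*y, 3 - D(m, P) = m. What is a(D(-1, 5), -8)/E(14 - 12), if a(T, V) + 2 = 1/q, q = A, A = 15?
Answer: -29/270 ≈ -0.10741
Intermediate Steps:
q = 15
D(m, P) = 3 - m
a(T, V) = -29/15 (a(T, V) = -2 + 1/15 = -29/15)
a(D(-1, 5), -8)/E(14 - 12) = -29*1/(9*(14 - 12))/15 = -29/(15*(9*2)) = -29/15/18 = -29/15*1/18 = -29/270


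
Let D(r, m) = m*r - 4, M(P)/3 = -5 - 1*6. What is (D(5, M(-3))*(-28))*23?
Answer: 108836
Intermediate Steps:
M(P) = -33 (M(P) = 3*(-5 - 1*6) = 3*(-5 - 6) = 3*(-11) = -33)
D(r, m) = -4 + m*r
(D(5, M(-3))*(-28))*23 = ((-4 - 33*5)*(-28))*23 = ((-4 - 165)*(-28))*23 = -169*(-28)*23 = 4732*23 = 108836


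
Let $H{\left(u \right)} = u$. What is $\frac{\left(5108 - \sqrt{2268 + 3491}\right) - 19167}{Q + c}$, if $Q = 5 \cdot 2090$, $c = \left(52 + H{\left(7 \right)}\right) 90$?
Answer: $- \frac{14059}{15760} - \frac{\sqrt{5759}}{15760} \approx -0.89688$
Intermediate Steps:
$c = 5310$ ($c = \left(52 + 7\right) 90 = 59 \cdot 90 = 5310$)
$Q = 10450$
$\frac{\left(5108 - \sqrt{2268 + 3491}\right) - 19167}{Q + c} = \frac{\left(5108 - \sqrt{2268 + 3491}\right) - 19167}{10450 + 5310} = \frac{\left(5108 - \sqrt{5759}\right) - 19167}{15760} = \left(-14059 - \sqrt{5759}\right) \frac{1}{15760} = - \frac{14059}{15760} - \frac{\sqrt{5759}}{15760}$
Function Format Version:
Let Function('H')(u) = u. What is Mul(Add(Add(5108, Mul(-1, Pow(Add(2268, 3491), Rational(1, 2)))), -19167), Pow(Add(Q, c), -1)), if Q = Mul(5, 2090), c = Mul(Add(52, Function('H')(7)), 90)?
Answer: Add(Rational(-14059, 15760), Mul(Rational(-1, 15760), Pow(5759, Rational(1, 2)))) ≈ -0.89688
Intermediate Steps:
c = 5310 (c = Mul(Add(52, 7), 90) = Mul(59, 90) = 5310)
Q = 10450
Mul(Add(Add(5108, Mul(-1, Pow(Add(2268, 3491), Rational(1, 2)))), -19167), Pow(Add(Q, c), -1)) = Mul(Add(Add(5108, Mul(-1, Pow(Add(2268, 3491), Rational(1, 2)))), -19167), Pow(Add(10450, 5310), -1)) = Mul(Add(Add(5108, Mul(-1, Pow(5759, Rational(1, 2)))), -19167), Pow(15760, -1)) = Mul(Add(-14059, Mul(-1, Pow(5759, Rational(1, 2)))), Rational(1, 15760)) = Add(Rational(-14059, 15760), Mul(Rational(-1, 15760), Pow(5759, Rational(1, 2))))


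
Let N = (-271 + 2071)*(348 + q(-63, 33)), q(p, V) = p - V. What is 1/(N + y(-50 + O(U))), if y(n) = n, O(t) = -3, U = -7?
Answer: 1/453547 ≈ 2.2048e-6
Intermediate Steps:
N = 453600 (N = (-271 + 2071)*(348 + (-63 - 1*33)) = 1800*(348 + (-63 - 33)) = 1800*(348 - 96) = 1800*252 = 453600)
1/(N + y(-50 + O(U))) = 1/(453600 + (-50 - 3)) = 1/(453600 - 53) = 1/453547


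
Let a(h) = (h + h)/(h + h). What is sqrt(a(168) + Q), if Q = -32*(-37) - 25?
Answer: 2*sqrt(290) ≈ 34.059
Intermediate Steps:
a(h) = 1 (a(h) = (2*h)/((2*h)) = (2*h)*(1/(2*h)) = 1)
Q = 1159 (Q = 1184 - 25 = 1159)
sqrt(a(168) + Q) = sqrt(1 + 1159) = sqrt(1160) = 2*sqrt(290)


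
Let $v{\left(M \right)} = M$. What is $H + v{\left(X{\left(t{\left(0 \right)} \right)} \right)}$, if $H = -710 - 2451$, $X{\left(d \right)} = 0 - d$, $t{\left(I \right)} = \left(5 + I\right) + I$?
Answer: $-3166$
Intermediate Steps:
$t{\left(I \right)} = 5 + 2 I$
$X{\left(d \right)} = - d$
$H = -3161$ ($H = -710 - 2451 = -3161$)
$H + v{\left(X{\left(t{\left(0 \right)} \right)} \right)} = -3161 - \left(5 + 2 \cdot 0\right) = -3161 - \left(5 + 0\right) = -3161 - 5 = -3166$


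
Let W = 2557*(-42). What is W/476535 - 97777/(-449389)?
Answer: -555839857/71383195705 ≈ -0.0077867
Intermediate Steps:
W = -107394
W/476535 - 97777/(-449389) = -107394/476535 - 97777/(-449389) = -107394*1/476535 - 97777*(-1/449389) = -35798/158845 + 97777/449389 = -555839857/71383195705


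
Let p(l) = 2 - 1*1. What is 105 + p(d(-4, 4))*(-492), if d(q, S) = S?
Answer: -387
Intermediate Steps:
p(l) = 1 (p(l) = 2 - 1 = 1)
105 + p(d(-4, 4))*(-492) = 105 + 1*(-492) = 105 - 492 = -387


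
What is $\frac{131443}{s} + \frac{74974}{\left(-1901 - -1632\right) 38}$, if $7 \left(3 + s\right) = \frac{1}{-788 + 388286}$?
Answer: $- \frac{95924588175823}{2188975933} \approx -43822.0$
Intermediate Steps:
$s = - \frac{8137457}{2712486}$ ($s = -3 + \frac{1}{7 \left(-788 + 388286\right)} = -3 + \frac{1}{7 \cdot 387498} = -3 + \frac{1}{7} \cdot \frac{1}{387498} = -3 + \frac{1}{2712486} = - \frac{8137457}{2712486} \approx -3.0$)
$\frac{131443}{s} + \frac{74974}{\left(-1901 - -1632\right) 38} = \frac{131443}{- \frac{8137457}{2712486}} + \frac{74974}{\left(-1901 - -1632\right) 38} = 131443 \left(- \frac{2712486}{8137457}\right) + \frac{74974}{\left(-1901 + 1632\right) 38} = - \frac{356537297298}{8137457} + \frac{74974}{\left(-269\right) 38} = - \frac{356537297298}{8137457} + \frac{74974}{-10222} = - \frac{356537297298}{8137457} + 74974 \left(- \frac{1}{10222}\right) = - \frac{356537297298}{8137457} - \frac{1973}{269} = - \frac{95924588175823}{2188975933}$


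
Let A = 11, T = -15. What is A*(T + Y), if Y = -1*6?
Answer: -231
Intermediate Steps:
Y = -6
A*(T + Y) = 11*(-15 - 6) = 11*(-21) = -231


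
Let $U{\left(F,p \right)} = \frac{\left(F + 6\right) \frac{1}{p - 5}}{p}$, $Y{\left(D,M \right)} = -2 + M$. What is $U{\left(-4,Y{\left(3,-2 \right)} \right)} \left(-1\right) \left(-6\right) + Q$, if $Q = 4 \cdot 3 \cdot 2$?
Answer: $\frac{73}{3} \approx 24.333$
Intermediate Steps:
$U{\left(F,p \right)} = \frac{6 + F}{p \left(-5 + p\right)}$ ($U{\left(F,p \right)} = \frac{\left(6 + F\right) \frac{1}{-5 + p}}{p} = \frac{\frac{1}{-5 + p} \left(6 + F\right)}{p} = \frac{6 + F}{p \left(-5 + p\right)}$)
$Q = 24$ ($Q = 12 \cdot 2 = 24$)
$U{\left(-4,Y{\left(3,-2 \right)} \right)} \left(-1\right) \left(-6\right) + Q = \frac{6 - 4}{\left(-2 - 2\right) \left(-5 - 4\right)} \left(-1\right) \left(-6\right) + 24 = \frac{1}{-4} \frac{1}{-5 - 4} \cdot 2 \left(-1\right) \left(-6\right) + 24 = \left(- \frac{1}{4}\right) \frac{1}{-9} \cdot 2 \left(-1\right) \left(-6\right) + 24 = \left(- \frac{1}{4}\right) \left(- \frac{1}{9}\right) 2 \left(-1\right) \left(-6\right) + 24 = \frac{1}{18} \left(-1\right) \left(-6\right) + 24 = \left(- \frac{1}{18}\right) \left(-6\right) + 24 = \frac{1}{3} + 24 = \frac{73}{3}$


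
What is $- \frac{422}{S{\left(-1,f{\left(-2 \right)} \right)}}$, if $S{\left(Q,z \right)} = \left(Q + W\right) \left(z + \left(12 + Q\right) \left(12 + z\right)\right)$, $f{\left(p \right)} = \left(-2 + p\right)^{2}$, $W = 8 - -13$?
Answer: $- \frac{211}{3240} \approx -0.065123$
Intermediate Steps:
$W = 21$ ($W = 8 + 13 = 21$)
$S{\left(Q,z \right)} = \left(21 + Q\right) \left(z + \left(12 + Q\right) \left(12 + z\right)\right)$ ($S{\left(Q,z \right)} = \left(Q + 21\right) \left(z + \left(12 + Q\right) \left(12 + z\right)\right) = \left(21 + Q\right) \left(z + \left(12 + Q\right) \left(12 + z\right)\right)$)
$- \frac{422}{S{\left(-1,f{\left(-2 \right)} \right)}} = - \frac{422}{3024 + 12 \left(-1\right)^{2} + 273 \left(-2 - 2\right)^{2} + 396 \left(-1\right) + \left(-2 - 2\right)^{2} \left(-1\right)^{2} + 34 \left(-1\right) \left(-2 - 2\right)^{2}} = - \frac{422}{3024 + 12 \cdot 1 + 273 \left(-4\right)^{2} - 396 + \left(-4\right)^{2} \cdot 1 + 34 \left(-1\right) \left(-4\right)^{2}} = - \frac{422}{3024 + 12 + 273 \cdot 16 - 396 + 16 \cdot 1 + 34 \left(-1\right) 16} = - \frac{422}{3024 + 12 + 4368 - 396 + 16 - 544} = - \frac{422}{6480} = \left(-422\right) \frac{1}{6480} = - \frac{211}{3240}$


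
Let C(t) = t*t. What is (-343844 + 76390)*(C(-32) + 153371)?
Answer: -41293560330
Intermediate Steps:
C(t) = t²
(-343844 + 76390)*(C(-32) + 153371) = (-343844 + 76390)*((-32)² + 153371) = -267454*(1024 + 153371) = -267454*154395 = -41293560330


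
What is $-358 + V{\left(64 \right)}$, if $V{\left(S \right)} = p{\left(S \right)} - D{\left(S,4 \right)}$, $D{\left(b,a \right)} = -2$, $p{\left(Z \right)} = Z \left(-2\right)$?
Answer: $-484$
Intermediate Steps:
$p{\left(Z \right)} = - 2 Z$
$V{\left(S \right)} = 2 - 2 S$ ($V{\left(S \right)} = - 2 S - -2 = - 2 S + 2 = 2 - 2 S$)
$-358 + V{\left(64 \right)} = -358 + \left(2 - 128\right) = -358 - 126 = -484$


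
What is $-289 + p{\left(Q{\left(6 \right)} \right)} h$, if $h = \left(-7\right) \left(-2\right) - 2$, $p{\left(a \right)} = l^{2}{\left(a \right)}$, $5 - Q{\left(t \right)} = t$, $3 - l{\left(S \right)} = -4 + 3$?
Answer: $-97$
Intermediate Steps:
$l{\left(S \right)} = 4$ ($l{\left(S \right)} = 3 - \left(-4 + 3\right) = 3 - -1 = 3 + 1 = 4$)
$Q{\left(t \right)} = 5 - t$
$p{\left(a \right)} = 16$ ($p{\left(a \right)} = 4^{2} = 16$)
$h = 12$ ($h = 14 - 2 = 12$)
$-289 + p{\left(Q{\left(6 \right)} \right)} h = -289 + 16 \cdot 12 = -289 + 192 = -97$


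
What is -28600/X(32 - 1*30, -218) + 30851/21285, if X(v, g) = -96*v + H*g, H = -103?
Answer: 39026981/236923335 ≈ 0.16472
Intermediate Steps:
X(v, g) = -103*g - 96*v (X(v, g) = -96*v - 103*g = -103*g - 96*v)
-28600/X(32 - 1*30, -218) + 30851/21285 = -28600/(-103*(-218) - 96*(32 - 1*30)) + 30851/21285 = -28600/(22454 - 96*(32 - 30)) + 30851*(1/21285) = -28600/(22454 - 96*2) + 30851/21285 = -28600/(22454 - 192) + 30851/21285 = -28600/22262 + 30851/21285 = -28600*1/22262 + 30851/21285 = -14300/11131 + 30851/21285 = 39026981/236923335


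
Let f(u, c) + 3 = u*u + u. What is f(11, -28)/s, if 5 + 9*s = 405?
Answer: 1161/400 ≈ 2.9025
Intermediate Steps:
f(u, c) = -3 + u + u**2 (f(u, c) = -3 + (u*u + u) = -3 + (u**2 + u) = -3 + (u + u**2) = -3 + u + u**2)
s = 400/9 (s = -5/9 + (1/9)*405 = -5/9 + 45 = 400/9 ≈ 44.444)
f(11, -28)/s = (-3 + 11 + 11**2)/(400/9) = (-3 + 11 + 121)*(9/400) = 129*(9/400) = 1161/400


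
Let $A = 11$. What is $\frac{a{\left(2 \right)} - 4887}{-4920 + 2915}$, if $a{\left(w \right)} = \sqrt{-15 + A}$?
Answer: $\frac{4887}{2005} - \frac{2 i}{2005} \approx 2.4374 - 0.00099751 i$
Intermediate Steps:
$a{\left(w \right)} = 2 i$ ($a{\left(w \right)} = \sqrt{-15 + 11} = \sqrt{-4} = 2 i$)
$\frac{a{\left(2 \right)} - 4887}{-4920 + 2915} = \frac{2 i - 4887}{-4920 + 2915} = \frac{-4887 + 2 i}{-2005} = \left(-4887 + 2 i\right) \left(- \frac{1}{2005}\right) = \frac{4887}{2005} - \frac{2 i}{2005}$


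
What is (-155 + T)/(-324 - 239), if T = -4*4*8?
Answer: 283/563 ≈ 0.50266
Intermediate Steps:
T = -128 (T = -16*8 = -128)
(-155 + T)/(-324 - 239) = (-155 - 128)/(-324 - 239) = -283/(-563) = -283*(-1/563) = 283/563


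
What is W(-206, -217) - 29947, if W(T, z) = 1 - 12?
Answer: -29958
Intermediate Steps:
W(T, z) = -11
W(-206, -217) - 29947 = -11 - 29947 = -29958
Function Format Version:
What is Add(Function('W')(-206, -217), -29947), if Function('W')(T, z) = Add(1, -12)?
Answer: -29958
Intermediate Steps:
Function('W')(T, z) = -11
Add(Function('W')(-206, -217), -29947) = Add(-11, -29947) = -29958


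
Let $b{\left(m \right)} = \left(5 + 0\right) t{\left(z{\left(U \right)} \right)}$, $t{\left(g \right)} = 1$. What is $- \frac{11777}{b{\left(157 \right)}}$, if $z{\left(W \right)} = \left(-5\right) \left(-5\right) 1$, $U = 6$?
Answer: $- \frac{11777}{5} \approx -2355.4$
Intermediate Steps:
$z{\left(W \right)} = 25$ ($z{\left(W \right)} = 25 \cdot 1 = 25$)
$b{\left(m \right)} = 5$ ($b{\left(m \right)} = \left(5 + 0\right) 1 = 5 \cdot 1 = 5$)
$- \frac{11777}{b{\left(157 \right)}} = - \frac{11777}{5}$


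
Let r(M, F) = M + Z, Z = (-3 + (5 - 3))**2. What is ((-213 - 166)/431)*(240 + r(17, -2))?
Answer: -97782/431 ≈ -226.87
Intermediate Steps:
Z = 1 (Z = (-3 + 2)**2 = (-1)**2 = 1)
r(M, F) = 1 + M (r(M, F) = M + 1 = 1 + M)
((-213 - 166)/431)*(240 + r(17, -2)) = ((-213 - 166)/431)*(240 + (1 + 17)) = (-379*1/431)*(240 + 18) = -379/431*258 = -97782/431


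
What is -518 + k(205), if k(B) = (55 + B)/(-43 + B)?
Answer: -41828/81 ≈ -516.39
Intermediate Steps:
k(B) = (55 + B)/(-43 + B)
-518 + k(205) = -518 + (55 + 205)/(-43 + 205) = -518 + 260/162 = -518 + (1/162)*260 = -518 + 130/81 = -41828/81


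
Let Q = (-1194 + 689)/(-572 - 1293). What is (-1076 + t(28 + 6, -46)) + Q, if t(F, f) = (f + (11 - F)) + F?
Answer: -414302/373 ≈ -1110.7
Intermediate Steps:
Q = 101/373 (Q = -505/(-1865) = -505*(-1/1865) = 101/373 ≈ 0.27078)
t(F, f) = 11 + f (t(F, f) = (11 + f - F) + F = 11 + f)
(-1076 + t(28 + 6, -46)) + Q = (-1076 + (11 - 46)) + 101/373 = (-1076 - 35) + 101/373 = -1111 + 101/373 = -414302/373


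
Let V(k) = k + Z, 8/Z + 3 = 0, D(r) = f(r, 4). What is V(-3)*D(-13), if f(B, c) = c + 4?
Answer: -136/3 ≈ -45.333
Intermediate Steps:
f(B, c) = 4 + c
D(r) = 8 (D(r) = 4 + 4 = 8)
Z = -8/3 (Z = 8/(-3 + 0) = 8/(-3) = 8*(-⅓) = -8/3 ≈ -2.6667)
V(k) = -8/3 + k (V(k) = k - 8/3 = -8/3 + k)
V(-3)*D(-13) = (-8/3 - 3)*8 = -17/3*8 = -136/3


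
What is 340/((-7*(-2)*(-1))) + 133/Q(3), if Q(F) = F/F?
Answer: 761/7 ≈ 108.71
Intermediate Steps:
Q(F) = 1
340/((-7*(-2)*(-1))) + 133/Q(3) = 340/((-7*(-2)*(-1))) + 133/1 = 340/((14*(-1))) + 133*1 = 340/(-14) + 133 = 340*(-1/14) + 133 = -170/7 + 133 = 761/7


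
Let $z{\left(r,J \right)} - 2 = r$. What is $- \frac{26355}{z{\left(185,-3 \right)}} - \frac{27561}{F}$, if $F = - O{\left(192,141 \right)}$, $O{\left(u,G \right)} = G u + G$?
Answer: $- \frac{237348236}{1696277} \approx -139.92$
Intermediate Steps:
$z{\left(r,J \right)} = 2 + r$
$O{\left(u,G \right)} = G + G u$
$F = -27213$ ($F = - 141 \left(1 + 192\right) = - 141 \cdot 193 = \left(-1\right) 27213 = -27213$)
$- \frac{26355}{z{\left(185,-3 \right)}} - \frac{27561}{F} = - \frac{26355}{2 + 185} - \frac{27561}{-27213} = - \frac{26355}{187} - - \frac{9187}{9071} = \left(-26355\right) \frac{1}{187} + \frac{9187}{9071} = - \frac{26355}{187} + \frac{9187}{9071} = - \frac{237348236}{1696277}$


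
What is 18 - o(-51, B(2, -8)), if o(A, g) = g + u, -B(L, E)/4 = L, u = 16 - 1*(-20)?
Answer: -10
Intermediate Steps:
u = 36 (u = 16 + 20 = 36)
B(L, E) = -4*L
o(A, g) = 36 + g (o(A, g) = g + 36 = 36 + g)
18 - o(-51, B(2, -8)) = 18 - (36 - 4*2) = 18 - (36 - 8) = 18 - 1*28 = 18 - 28 = -10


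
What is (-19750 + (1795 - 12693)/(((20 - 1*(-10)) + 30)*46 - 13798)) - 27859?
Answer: -262748622/5519 ≈ -47608.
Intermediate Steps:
(-19750 + (1795 - 12693)/(((20 - 1*(-10)) + 30)*46 - 13798)) - 27859 = (-19750 - 10898/(((20 + 10) + 30)*46 - 13798)) - 27859 = (-19750 - 10898/((30 + 30)*46 - 13798)) - 27859 = (-19750 - 10898/(60*46 - 13798)) - 27859 = (-19750 - 10898/(2760 - 13798)) - 27859 = (-19750 - 10898/(-11038)) - 27859 = (-19750 - 10898*(-1/11038)) - 27859 = (-19750 + 5449/5519) - 27859 = -108994801/5519 - 27859 = -262748622/5519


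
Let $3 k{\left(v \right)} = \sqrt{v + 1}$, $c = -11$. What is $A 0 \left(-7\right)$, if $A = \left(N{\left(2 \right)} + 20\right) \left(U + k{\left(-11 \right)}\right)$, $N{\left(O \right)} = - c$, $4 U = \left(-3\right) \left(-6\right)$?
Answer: $0$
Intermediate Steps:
$U = \frac{9}{2}$ ($U = \frac{\left(-3\right) \left(-6\right)}{4} = \frac{1}{4} \cdot 18 = \frac{9}{2} \approx 4.5$)
$N{\left(O \right)} = 11$ ($N{\left(O \right)} = \left(-1\right) \left(-11\right) = 11$)
$k{\left(v \right)} = \frac{\sqrt{1 + v}}{3}$ ($k{\left(v \right)} = \frac{\sqrt{v + 1}}{3} = \frac{\sqrt{1 + v}}{3}$)
$A = \frac{279}{2} + \frac{31 i \sqrt{10}}{3}$ ($A = \left(11 + 20\right) \left(\frac{9}{2} + \frac{\sqrt{1 - 11}}{3}\right) = 31 \left(\frac{9}{2} + \frac{\sqrt{-10}}{3}\right) = 31 \left(\frac{9}{2} + \frac{i \sqrt{10}}{3}\right) = \frac{279}{2} + \frac{31 i \sqrt{10}}{3} \approx 139.5 + 32.677 i$)
$A 0 \left(-7\right) = \left(\frac{279}{2} + \frac{31 i \sqrt{10}}{3}\right) 0 \left(-7\right) = \left(\frac{279}{2} + \frac{31 i \sqrt{10}}{3}\right) 0 = 0$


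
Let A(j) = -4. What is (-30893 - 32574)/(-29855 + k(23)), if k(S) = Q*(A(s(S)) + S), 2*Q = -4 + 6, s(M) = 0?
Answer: 63467/29836 ≈ 2.1272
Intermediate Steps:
Q = 1 (Q = (-4 + 6)/2 = (½)*2 = 1)
k(S) = -4 + S (k(S) = 1*(-4 + S) = -4 + S)
(-30893 - 32574)/(-29855 + k(23)) = (-30893 - 32574)/(-29855 + (-4 + 23)) = -63467/(-29855 + 19) = -63467/(-29836) = -63467*(-1/29836) = 63467/29836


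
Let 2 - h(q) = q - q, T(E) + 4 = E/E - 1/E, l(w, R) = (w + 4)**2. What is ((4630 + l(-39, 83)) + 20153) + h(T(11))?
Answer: 26010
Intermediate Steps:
l(w, R) = (4 + w)**2
T(E) = -3 - 1/E (T(E) = -4 + (E/E - 1/E) = -4 + (1 - 1/E) = -3 - 1/E)
h(q) = 2 (h(q) = 2 - (q - q) = 2 - 1*0 = 2 + 0 = 2)
((4630 + l(-39, 83)) + 20153) + h(T(11)) = ((4630 + (4 - 39)**2) + 20153) + 2 = ((4630 + (-35)**2) + 20153) + 2 = ((4630 + 1225) + 20153) + 2 = (5855 + 20153) + 2 = 26008 + 2 = 26010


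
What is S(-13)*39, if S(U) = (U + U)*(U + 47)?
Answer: -34476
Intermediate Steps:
S(U) = 2*U*(47 + U) (S(U) = (2*U)*(47 + U) = 2*U*(47 + U))
S(-13)*39 = (2*(-13)*(47 - 13))*39 = (2*(-13)*34)*39 = -884*39 = -34476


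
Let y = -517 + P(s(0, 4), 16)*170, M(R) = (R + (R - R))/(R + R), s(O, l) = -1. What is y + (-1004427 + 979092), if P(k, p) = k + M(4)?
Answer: -25937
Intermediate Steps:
M(R) = ½ (M(R) = (R + 0)/((2*R)) = R*(1/(2*R)) = ½)
P(k, p) = ½ + k (P(k, p) = k + ½ = ½ + k)
y = -602 (y = -517 + (½ - 1)*170 = -517 - ½*170 = -517 - 85 = -602)
y + (-1004427 + 979092) = -602 + (-1004427 + 979092) = -602 - 25335 = -25937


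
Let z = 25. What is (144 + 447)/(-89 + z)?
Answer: -591/64 ≈ -9.2344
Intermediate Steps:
(144 + 447)/(-89 + z) = (144 + 447)/(-89 + 25) = 591/(-64) = 591*(-1/64) = -591/64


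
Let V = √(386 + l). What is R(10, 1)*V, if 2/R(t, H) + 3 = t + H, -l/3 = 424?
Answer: I*√886/4 ≈ 7.4414*I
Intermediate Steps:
l = -1272 (l = -3*424 = -1272)
R(t, H) = 2/(-3 + H + t) (R(t, H) = 2/(-3 + (t + H)) = 2/(-3 + (H + t)) = 2/(-3 + H + t))
V = I*√886 (V = √(386 - 1272) = √(-886) = I*√886 ≈ 29.766*I)
R(10, 1)*V = (2/(-3 + 1 + 10))*(I*√886) = (2/8)*(I*√886) = (2*(⅛))*(I*√886) = (I*√886)/4 = I*√886/4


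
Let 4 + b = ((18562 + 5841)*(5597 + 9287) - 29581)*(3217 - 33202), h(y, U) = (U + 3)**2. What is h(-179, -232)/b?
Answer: -52441/10890092359939 ≈ -4.8155e-9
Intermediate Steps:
h(y, U) = (3 + U)**2
b = -10890092359939 (b = -4 + ((18562 + 5841)*(5597 + 9287) - 29581)*(3217 - 33202) = -4 + (24403*14884 - 29581)*(-29985) = -4 + (363214252 - 29581)*(-29985) = -4 + 363184671*(-29985) = -4 - 10890092359935 = -10890092359939)
h(-179, -232)/b = (3 - 232)**2/(-10890092359939) = (-229)**2*(-1/10890092359939) = 52441*(-1/10890092359939) = -52441/10890092359939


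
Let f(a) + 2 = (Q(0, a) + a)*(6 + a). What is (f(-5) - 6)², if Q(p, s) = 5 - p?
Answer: 64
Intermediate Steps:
f(a) = -2 + (5 + a)*(6 + a) (f(a) = -2 + ((5 - 1*0) + a)*(6 + a) = -2 + ((5 + 0) + a)*(6 + a) = -2 + (5 + a)*(6 + a))
(f(-5) - 6)² = ((28 + (-5)² + 11*(-5)) - 6)² = ((28 + 25 - 55) - 6)² = (-2 - 6)² = (-8)² = 64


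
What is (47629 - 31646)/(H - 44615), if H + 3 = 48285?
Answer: 15983/3667 ≈ 4.3586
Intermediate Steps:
H = 48282 (H = -3 + 48285 = 48282)
(47629 - 31646)/(H - 44615) = (47629 - 31646)/(48282 - 44615) = 15983/3667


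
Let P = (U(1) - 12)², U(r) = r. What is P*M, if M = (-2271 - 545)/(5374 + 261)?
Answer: -340736/5635 ≈ -60.468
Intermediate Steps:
M = -2816/5635 ≈ -0.49973
P = 121 (P = (1 - 12)² = (-11)² = 121)
P*M = 121*(-2816/5635) = -340736/5635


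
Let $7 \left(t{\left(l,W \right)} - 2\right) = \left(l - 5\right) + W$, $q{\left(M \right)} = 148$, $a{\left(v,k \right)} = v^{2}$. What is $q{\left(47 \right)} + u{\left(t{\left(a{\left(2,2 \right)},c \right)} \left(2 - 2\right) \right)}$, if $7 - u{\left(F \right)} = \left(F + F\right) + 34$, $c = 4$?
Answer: $121$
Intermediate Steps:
$t{\left(l,W \right)} = \frac{9}{7} + \frac{W}{7} + \frac{l}{7}$ ($t{\left(l,W \right)} = 2 + \frac{\left(l - 5\right) + W}{7} = 2 + \frac{\left(-5 + l\right) + W}{7} = 2 + \frac{-5 + W + l}{7} = 2 + \left(- \frac{5}{7} + \frac{W}{7} + \frac{l}{7}\right) = \frac{9}{7} + \frac{W}{7} + \frac{l}{7}$)
$u{\left(F \right)} = -27 - 2 F$ ($u{\left(F \right)} = 7 - \left(\left(F + F\right) + 34\right) = 7 - \left(2 F + 34\right) = 7 - \left(34 + 2 F\right) = -27 - 2 F$)
$q{\left(47 \right)} + u{\left(t{\left(a{\left(2,2 \right)},c \right)} \left(2 - 2\right) \right)} = 148 - \left(27 + 2 \left(\frac{9}{7} + \frac{1}{7} \cdot 4 + \frac{2^{2}}{7}\right) \left(2 - 2\right)\right) = 148 - \left(27 + 2 \left(\frac{9}{7} + \frac{4}{7} + \frac{1}{7} \cdot 4\right) 0\right) = 148 - \left(27 + 2 \left(\frac{9}{7} + \frac{4}{7} + \frac{4}{7}\right) 0\right) = 148 - \left(27 + 2 \cdot \frac{17}{7} \cdot 0\right) = 148 - 27 = 121$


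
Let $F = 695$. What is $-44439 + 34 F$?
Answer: $-20809$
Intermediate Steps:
$-44439 + 34 F = -44439 + 34 \cdot 695 = -44439 + 23630 = -20809$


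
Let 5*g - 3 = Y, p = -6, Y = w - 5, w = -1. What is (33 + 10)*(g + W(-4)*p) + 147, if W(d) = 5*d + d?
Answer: 31566/5 ≈ 6313.2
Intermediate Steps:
W(d) = 6*d
Y = -6 (Y = -1 - 5 = -6)
g = -⅗ (g = ⅗ + (⅕)*(-6) = ⅗ - 6/5 = -⅗ ≈ -0.60000)
(33 + 10)*(g + W(-4)*p) + 147 = (33 + 10)*(-⅗ + (6*(-4))*(-6)) + 147 = 43*(-⅗ - 24*(-6)) + 147 = 43*(-⅗ + 144) + 147 = 43*(717/5) + 147 = 30831/5 + 147 = 31566/5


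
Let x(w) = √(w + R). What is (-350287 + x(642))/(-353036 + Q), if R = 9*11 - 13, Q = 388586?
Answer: -350287/35550 + √182/17775 ≈ -9.8526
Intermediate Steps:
R = 86 (R = 99 - 13 = 86)
x(w) = √(86 + w) (x(w) = √(w + 86) = √(86 + w))
(-350287 + x(642))/(-353036 + Q) = (-350287 + √(86 + 642))/(-353036 + 388586) = (-350287 + √728)/35550 = (-350287 + 2*√182)*(1/35550) = -350287/35550 + √182/17775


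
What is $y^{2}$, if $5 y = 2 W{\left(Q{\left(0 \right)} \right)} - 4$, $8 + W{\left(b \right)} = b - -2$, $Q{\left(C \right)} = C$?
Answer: $\frac{256}{25} \approx 10.24$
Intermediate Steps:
$W{\left(b \right)} = -6 + b$ ($W{\left(b \right)} = -8 + \left(b - -2\right) = -8 + \left(b + 2\right) = -8 + \left(2 + b\right) = -6 + b$)
$y = - \frac{16}{5}$ ($y = \frac{2 \left(-6 + 0\right) - 4}{5} = \frac{2 \left(-6\right) - 4}{5} = \frac{-12 - 4}{5} = \frac{1}{5} \left(-16\right) = - \frac{16}{5} \approx -3.2$)
$y^{2} = \left(- \frac{16}{5}\right)^{2} = \frac{256}{25}$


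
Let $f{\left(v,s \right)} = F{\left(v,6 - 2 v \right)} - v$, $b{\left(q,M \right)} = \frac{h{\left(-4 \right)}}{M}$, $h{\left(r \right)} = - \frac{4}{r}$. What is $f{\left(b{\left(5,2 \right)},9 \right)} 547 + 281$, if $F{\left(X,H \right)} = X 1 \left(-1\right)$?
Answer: $-266$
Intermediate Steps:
$b{\left(q,M \right)} = \frac{1}{M}$ ($b{\left(q,M \right)} = \frac{\left(-4\right) \frac{1}{-4}}{M} = \frac{\left(-4\right) \left(- \frac{1}{4}\right)}{M} = 1 \frac{1}{M} = \frac{1}{M}$)
$F{\left(X,H \right)} = - X$ ($F{\left(X,H \right)} = X \left(-1\right) = - X$)
$f{\left(v,s \right)} = - 2 v$ ($f{\left(v,s \right)} = - v - v = - 2 v$)
$f{\left(b{\left(5,2 \right)},9 \right)} 547 + 281 = - \frac{2}{2} \cdot 547 + 281 = \left(-2\right) \frac{1}{2} \cdot 547 + 281 = \left(-1\right) 547 + 281 = -547 + 281 = -266$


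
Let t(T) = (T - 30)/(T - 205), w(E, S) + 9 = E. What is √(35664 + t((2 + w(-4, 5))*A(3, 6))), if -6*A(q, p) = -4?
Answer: 8*√4614610/91 ≈ 188.85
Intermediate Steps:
A(q, p) = ⅔ (A(q, p) = -⅙*(-4) = ⅔)
w(E, S) = -9 + E
t(T) = (-30 + T)/(-205 + T)
√(35664 + t((2 + w(-4, 5))*A(3, 6))) = √(35664 + (-30 + (2 + (-9 - 4))*(⅔))/(-205 + (2 + (-9 - 4))*(⅔))) = √(35664 + (-30 + (2 - 13)*(⅔))/(-205 + (2 - 13)*(⅔))) = √(35664 + (-30 - 11*⅔)/(-205 - 11*⅔)) = √(35664 + (-30 - 22/3)/(-205 - 22/3)) = √(35664 - 112/3/(-637/3)) = √(35664 - 3/637*(-112/3)) = √(35664 + 16/91) = √(3245440/91) = 8*√4614610/91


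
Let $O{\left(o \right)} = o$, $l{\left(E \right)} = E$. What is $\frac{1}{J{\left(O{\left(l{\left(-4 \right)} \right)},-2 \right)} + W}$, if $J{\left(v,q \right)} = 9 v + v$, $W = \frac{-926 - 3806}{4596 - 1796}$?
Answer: $- \frac{100}{4169} \approx -0.023987$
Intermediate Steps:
$W = - \frac{169}{100}$ ($W = - \frac{4732}{2800} = \left(-4732\right) \frac{1}{2800} = - \frac{169}{100} \approx -1.69$)
$J{\left(v,q \right)} = 10 v$
$\frac{1}{J{\left(O{\left(l{\left(-4 \right)} \right)},-2 \right)} + W} = \frac{1}{10 \left(-4\right) - \frac{169}{100}} = \frac{1}{-40 - \frac{169}{100}} = \frac{1}{- \frac{4169}{100}} = - \frac{100}{4169}$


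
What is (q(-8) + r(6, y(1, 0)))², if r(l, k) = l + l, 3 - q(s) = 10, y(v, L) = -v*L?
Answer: 25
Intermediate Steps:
y(v, L) = -L*v
q(s) = -7 (q(s) = 3 - 1*10 = 3 - 10 = -7)
r(l, k) = 2*l
(q(-8) + r(6, y(1, 0)))² = (-7 + 2*6)² = (-7 + 12)² = 5² = 25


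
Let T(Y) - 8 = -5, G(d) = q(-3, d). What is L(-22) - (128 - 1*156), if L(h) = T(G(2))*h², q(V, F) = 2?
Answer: 1480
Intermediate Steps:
G(d) = 2
T(Y) = 3 (T(Y) = 8 - 5 = 3)
L(h) = 3*h²
L(-22) - (128 - 1*156) = 3*(-22)² - (128 - 1*156) = 3*484 - (128 - 156) = 1452 - 1*(-28) = 1452 + 28 = 1480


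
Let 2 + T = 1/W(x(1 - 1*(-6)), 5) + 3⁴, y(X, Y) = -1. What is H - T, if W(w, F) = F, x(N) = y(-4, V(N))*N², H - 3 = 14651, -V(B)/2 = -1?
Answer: 72874/5 ≈ 14575.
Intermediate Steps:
V(B) = 2 (V(B) = -2*(-1) = 2)
H = 14654 (H = 3 + 14651 = 14654)
x(N) = -N²
T = 396/5 (T = -2 + (1/5 + 3⁴) = -2 + (⅕ + 81) = -2 + 406/5 = 396/5 ≈ 79.200)
H - T = 14654 - 1*396/5 = 14654 - 396/5 = 72874/5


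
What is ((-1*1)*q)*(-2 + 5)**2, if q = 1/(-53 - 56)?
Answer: 9/109 ≈ 0.082569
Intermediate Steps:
q = -1/109 (q = 1/(-109) = -1/109 ≈ -0.0091743)
((-1*1)*q)*(-2 + 5)**2 = (-1*1*(-1/109))*(-2 + 5)**2 = -1*(-1/109)*3**2 = (1/109)*9 = 9/109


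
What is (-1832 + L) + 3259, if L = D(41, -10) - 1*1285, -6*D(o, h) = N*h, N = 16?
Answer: 506/3 ≈ 168.67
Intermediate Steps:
D(o, h) = -8*h/3
L = -3775/3 (L = -8/3*(-10) - 1*1285 = 80/3 - 1285 = -3775/3 ≈ -1258.3)
(-1832 + L) + 3259 = (-1832 - 3775/3) + 3259 = -9271/3 + 3259 = 506/3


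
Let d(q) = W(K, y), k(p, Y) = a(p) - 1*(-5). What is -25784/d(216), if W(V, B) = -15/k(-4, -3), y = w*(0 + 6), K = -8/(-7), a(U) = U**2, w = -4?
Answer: 180488/5 ≈ 36098.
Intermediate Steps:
k(p, Y) = 5 + p**2 (k(p, Y) = p**2 - 1*(-5) = p**2 + 5 = 5 + p**2)
K = 8/7 (K = -8*(-1/7) = 8/7 ≈ 1.1429)
y = -24 (y = -4*(0 + 6) = -4*6 = -24)
W(V, B) = -5/7 (W(V, B) = -15/(5 + (-4)**2) = -15/(5 + 16) = -15/21 = -15*1/21 = -5/7)
d(q) = -5/7
-25784/d(216) = -25784/(-5/7) = -25784*(-7/5) = 180488/5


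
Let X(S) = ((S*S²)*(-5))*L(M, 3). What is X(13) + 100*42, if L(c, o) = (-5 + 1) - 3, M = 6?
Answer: 81095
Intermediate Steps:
L(c, o) = -7 (L(c, o) = -4 - 3 = -7)
X(S) = 35*S³ (X(S) = ((S*S²)*(-5))*(-7) = (S³*(-5))*(-7) = -5*S³*(-7) = 35*S³)
X(13) + 100*42 = 35*13³ + 100*42 = 35*2197 + 4200 = 76895 + 4200 = 81095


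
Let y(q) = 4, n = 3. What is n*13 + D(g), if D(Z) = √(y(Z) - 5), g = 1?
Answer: 39 + I ≈ 39.0 + 1.0*I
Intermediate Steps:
D(Z) = I (D(Z) = √(4 - 5) = √(-1) = I)
n*13 + D(g) = 3*13 + I = 39 + I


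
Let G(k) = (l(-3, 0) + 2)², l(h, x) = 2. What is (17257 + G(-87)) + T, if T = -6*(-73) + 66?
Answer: 17777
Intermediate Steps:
G(k) = 16 (G(k) = (2 + 2)² = 4² = 16)
T = 504 (T = 438 + 66 = 504)
(17257 + G(-87)) + T = (17257 + 16) + 504 = 17273 + 504 = 17777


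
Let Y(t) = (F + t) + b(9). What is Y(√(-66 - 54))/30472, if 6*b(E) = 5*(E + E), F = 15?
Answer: 15/15236 + I*√30/15236 ≈ 0.00098451 + 0.00035949*I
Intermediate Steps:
b(E) = 5*E/3 (b(E) = (5*(E + E))/6 = (5*(2*E))/6 = (10*E)/6 = 5*E/3)
Y(t) = 30 + t (Y(t) = (15 + t) + (5/3)*9 = (15 + t) + 15 = 30 + t)
Y(√(-66 - 54))/30472 = (30 + √(-66 - 54))/30472 = (30 + √(-120))*(1/30472) = (30 + 2*I*√30)*(1/30472) = 15/15236 + I*√30/15236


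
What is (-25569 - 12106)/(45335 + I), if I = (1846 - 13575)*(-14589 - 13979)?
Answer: -37675/335119407 ≈ -0.00011242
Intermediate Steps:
I = 335074072 (I = -11729*(-28568) = 335074072)
(-25569 - 12106)/(45335 + I) = (-25569 - 12106)/(45335 + 335074072) = -37675/335119407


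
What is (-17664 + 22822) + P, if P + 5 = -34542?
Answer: -29389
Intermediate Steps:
P = -34547 (P = -5 - 34542 = -34547)
(-17664 + 22822) + P = (-17664 + 22822) - 34547 = 5158 - 34547 = -29389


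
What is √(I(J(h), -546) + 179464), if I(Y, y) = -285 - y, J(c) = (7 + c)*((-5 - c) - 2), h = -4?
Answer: 5*√7189 ≈ 423.94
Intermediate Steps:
J(c) = (-7 - c)*(7 + c) (J(c) = (7 + c)*(-7 - c) = (-7 - c)*(7 + c))
√(I(J(h), -546) + 179464) = √((-285 - 1*(-546)) + 179464) = √((-285 + 546) + 179464) = √(261 + 179464) = √179725 = 5*√7189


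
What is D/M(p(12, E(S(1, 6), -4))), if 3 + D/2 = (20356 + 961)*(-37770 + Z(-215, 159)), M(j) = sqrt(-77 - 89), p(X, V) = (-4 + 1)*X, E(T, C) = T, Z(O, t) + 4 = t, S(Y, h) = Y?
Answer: 801838958*I*sqrt(166)/83 ≈ 1.2447e+8*I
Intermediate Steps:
Z(O, t) = -4 + t
p(X, V) = -3*X
M(j) = I*sqrt(166) (M(j) = sqrt(-166) = I*sqrt(166))
D = -1603677916 (D = -6 + 2*((20356 + 961)*(-37770 + (-4 + 159))) = -6 + 2*(21317*(-37770 + 155)) = -6 + 2*(21317*(-37615)) = -6 + 2*(-801838955) = -6 - 1603677910 = -1603677916)
D/M(p(12, E(S(1, 6), -4))) = -1603677916*(-I*sqrt(166)/166) = -(-801838958)*I*sqrt(166)/83 = 801838958*I*sqrt(166)/83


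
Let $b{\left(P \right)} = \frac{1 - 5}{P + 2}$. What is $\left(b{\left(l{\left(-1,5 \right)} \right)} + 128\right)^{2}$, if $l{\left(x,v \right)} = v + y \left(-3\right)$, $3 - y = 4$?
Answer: $\frac{407044}{25} \approx 16282.0$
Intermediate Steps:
$y = -1$ ($y = 3 - 4 = -1$)
$l{\left(x,v \right)} = 3 + v$ ($l{\left(x,v \right)} = v - -3 = v + 3 = 3 + v$)
$b{\left(P \right)} = - \frac{4}{2 + P}$
$\left(b{\left(l{\left(-1,5 \right)} \right)} + 128\right)^{2} = \left(- \frac{4}{2 + \left(3 + 5\right)} + 128\right)^{2} = \left(- \frac{4}{2 + 8} + 128\right)^{2} = \left(- \frac{4}{10} + 128\right)^{2} = \left(\left(-4\right) \frac{1}{10} + 128\right)^{2} = \left(- \frac{2}{5} + 128\right)^{2} = \left(\frac{638}{5}\right)^{2} = \frac{407044}{25}$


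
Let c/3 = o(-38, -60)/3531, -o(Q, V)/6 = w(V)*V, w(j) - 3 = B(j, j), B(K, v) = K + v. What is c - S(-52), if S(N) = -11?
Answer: -29173/1177 ≈ -24.786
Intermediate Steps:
w(j) = 3 + 2*j (w(j) = 3 + (j + j) = 3 + 2*j)
o(Q, V) = -6*V*(3 + 2*V) (o(Q, V) = -6*(3 + 2*V)*V = -6*V*(3 + 2*V))
c = -42120/1177 (c = 3*(-6*(-60)*(3 + 2*(-60))/3531) = 3*(-6*(-60)*(3 - 120)*(1/3531)) = 3*(-6*(-60)*(-117)*(1/3531)) = 3*(-42120*1/3531) = 3*(-14040/1177) = -42120/1177 ≈ -35.786)
c - S(-52) = -42120/1177 - 1*(-11) = -42120/1177 + 11 = -29173/1177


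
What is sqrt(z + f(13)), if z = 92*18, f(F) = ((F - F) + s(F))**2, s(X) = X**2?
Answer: sqrt(30217) ≈ 173.83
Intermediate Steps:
f(F) = F**4 (f(F) = ((F - F) + F**2)**2 = (0 + F**2)**2 = (F**2)**2 = F**4)
z = 1656
sqrt(z + f(13)) = sqrt(1656 + 13**4) = sqrt(1656 + 28561) = sqrt(30217)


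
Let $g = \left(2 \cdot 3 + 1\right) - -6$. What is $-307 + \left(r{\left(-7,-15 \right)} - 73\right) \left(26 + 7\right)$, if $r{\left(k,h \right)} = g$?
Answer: $-2287$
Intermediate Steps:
$g = 13$ ($g = \left(6 + 1\right) + 6 = 7 + 6 = 13$)
$r{\left(k,h \right)} = 13$
$-307 + \left(r{\left(-7,-15 \right)} - 73\right) \left(26 + 7\right) = -307 + \left(13 - 73\right) \left(26 + 7\right) = -307 - 1980 = -2287$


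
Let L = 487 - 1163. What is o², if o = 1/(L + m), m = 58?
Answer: 1/381924 ≈ 2.6183e-6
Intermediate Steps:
L = -676
o = -1/618 (o = 1/(-676 + 58) = 1/(-618) = -1/618 ≈ -0.0016181)
o² = (-1/618)² = 1/381924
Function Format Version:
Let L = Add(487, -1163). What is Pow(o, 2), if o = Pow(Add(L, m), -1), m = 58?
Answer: Rational(1, 381924) ≈ 2.6183e-6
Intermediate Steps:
L = -676
o = Rational(-1, 618) (o = Pow(Add(-676, 58), -1) = Pow(-618, -1) = Rational(-1, 618) ≈ -0.0016181)
Pow(o, 2) = Pow(Rational(-1, 618), 2) = Rational(1, 381924)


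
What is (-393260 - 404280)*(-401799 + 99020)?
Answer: 241478363660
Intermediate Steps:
(-393260 - 404280)*(-401799 + 99020) = -797540*(-302779) = 241478363660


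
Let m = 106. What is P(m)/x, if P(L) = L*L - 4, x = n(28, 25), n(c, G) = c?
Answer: 2808/7 ≈ 401.14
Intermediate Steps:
x = 28
P(L) = -4 + L² (P(L) = L² - 4 = -4 + L²)
P(m)/x = (-4 + 106²)/28 = (-4 + 11236)*(1/28) = 11232*(1/28) = 2808/7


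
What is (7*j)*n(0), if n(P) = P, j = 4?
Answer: 0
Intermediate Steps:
(7*j)*n(0) = (7*4)*0 = 28*0 = 0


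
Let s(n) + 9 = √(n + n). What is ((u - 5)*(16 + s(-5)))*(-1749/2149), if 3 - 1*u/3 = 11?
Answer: 50721/307 + 50721*I*√10/2149 ≈ 165.22 + 74.636*I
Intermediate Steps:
u = -24 (u = 9 - 3*11 = 9 - 33 = -24)
s(n) = -9 + √2*√n (s(n) = -9 + √(n + n) = -9 + √(2*n) = -9 + √2*√n)
((u - 5)*(16 + s(-5)))*(-1749/2149) = ((-24 - 5)*(16 + (-9 + √2*√(-5))))*(-1749/2149) = (-29*(16 + (-9 + √2*(I*√5))))*(-1749*1/2149) = -29*(16 + (-9 + I*√10))*(-1749/2149) = -29*(7 + I*√10)*(-1749/2149) = (-203 - 29*I*√10)*(-1749/2149) = 50721/307 + 50721*I*√10/2149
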